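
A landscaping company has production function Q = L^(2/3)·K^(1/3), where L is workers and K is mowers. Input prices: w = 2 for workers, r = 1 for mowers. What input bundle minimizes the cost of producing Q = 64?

Cost minimization requires the marginal rate of technical substitution to equal the input-price ratio: MP_L/MP_K = w/r.
Here MP_L/MP_K = (2/3)·(K/L)/(1/3) = 2·(K/L). Setting this equal to 2/1 = 2 gives K = L.
Substituting into Q = 64: L^(2/3)·(L)^(1/3) = 64.
Solving, L = 64 and K = 64.

L* = 64, K* = 64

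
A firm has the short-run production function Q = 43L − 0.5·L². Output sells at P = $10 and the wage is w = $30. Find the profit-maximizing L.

The marginal product of L is MP_L = 43 − L.
A price-taking firm hires until the value of the marginal product equals the wage: P·MP_L = w, so 10·(43 − L) = 30.
Then 43 − L = 3, giving L = 40.

L* = 40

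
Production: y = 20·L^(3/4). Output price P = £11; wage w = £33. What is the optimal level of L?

L* = 625

MP_L = (3/4)·20·L^(-1/4) = 15·L^(-1/4).
Profit maximization for a price taker requires P·MP_L = w: 11·15·L^(-1/4) = 33.
So L^(-1/4) = 0.2, which gives L = 625.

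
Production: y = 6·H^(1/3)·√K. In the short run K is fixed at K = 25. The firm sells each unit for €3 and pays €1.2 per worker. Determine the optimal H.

With K = 25, MP_H = (1/3)·6·H^(-2/3)·25^(1/2) = 10·H^(-2/3).
Profit maximization for a price taker requires P·MP_H = w: 3·10·H^(-2/3) = 1.2.
So H^(-2/3) = 0.04, which gives H = 125.

H* = 125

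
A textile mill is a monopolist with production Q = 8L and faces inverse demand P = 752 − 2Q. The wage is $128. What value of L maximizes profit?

Marginal revenue from the inverse demand is MR = 752 − 4Q.
The marginal product is MP_L = 8.
A monopolist hires until marginal revenue product equals the wage: MR·MP_L = w.
(752 − 32L)·8 = 128, so L = 23.

L* = 23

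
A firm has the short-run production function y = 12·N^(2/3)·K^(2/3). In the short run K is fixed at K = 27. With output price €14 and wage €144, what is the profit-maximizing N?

With K = 27, MP_N = (2/3)·12·N^(-1/3)·27^(2/3) = 72·N^(-1/3).
Profit maximization for a price taker requires P·MP_N = w: 14·72·N^(-1/3) = 144.
So N^(-1/3) = 1/7, which gives N = 343.

N* = 343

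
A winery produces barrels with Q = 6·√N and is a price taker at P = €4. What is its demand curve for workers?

N(w) = 144/w²

MP_N = (1/2)·6·N^(-1/2) = 3·N^(-1/2).
Setting P·MP_N = w: 12·N^(-1/2) = w.
Solving for N: N^(-1/2) = w/12, so N = (12/w)^(2).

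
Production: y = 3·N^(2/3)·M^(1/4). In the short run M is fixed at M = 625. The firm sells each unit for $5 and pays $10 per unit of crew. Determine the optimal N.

N* = 125

With M = 625, MP_N = (2/3)·3·N^(-1/3)·625^(1/4) = 10·N^(-1/3).
Profit maximization for a price taker requires P·MP_N = w: 5·10·N^(-1/3) = 10.
So N^(-1/3) = 0.2, which gives N = 125.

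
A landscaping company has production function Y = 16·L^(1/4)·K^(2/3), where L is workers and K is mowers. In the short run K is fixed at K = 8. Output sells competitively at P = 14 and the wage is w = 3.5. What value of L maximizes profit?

L* = 256

With K = 8, MP_L = (1/4)·16·L^(-3/4)·8^(2/3) = 16·L^(-3/4).
Profit maximization for a price taker requires P·MP_L = w: 14·16·L^(-3/4) = 3.5.
So L^(-3/4) = 0.015625, which gives L = 256.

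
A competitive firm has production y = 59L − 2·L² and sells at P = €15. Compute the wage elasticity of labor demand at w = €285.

ε = -0.475

From P·MP_L = w with MP_L = 59 − 4L, labor demand is L(w) = (59 − w/15)/4.
dL/dw = −1/(60) = -1/60.
At w = 285, L = 10, so ε = (dL/dw)·(w/L) = (-1/60)·(285/10) = -0.475.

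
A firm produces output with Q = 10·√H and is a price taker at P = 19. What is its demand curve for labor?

H(w) = 9025/w²

MP_H = (1/2)·10·H^(-1/2) = 5·H^(-1/2).
Setting P·MP_H = w: 95·H^(-1/2) = w.
Solving for H: H^(-1/2) = w/95, so H = (95/w)^(2).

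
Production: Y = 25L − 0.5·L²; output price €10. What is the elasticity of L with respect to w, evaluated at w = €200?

From P·MP_L = w with MP_L = 25 − L, labor demand is L(w) = 25 − w/10.
dL/dw = −1/(10) = -0.1.
At w = 200, L = 5, so ε = (dL/dw)·(w/L) = (-0.1)·(200/5) = -4.

ε = -4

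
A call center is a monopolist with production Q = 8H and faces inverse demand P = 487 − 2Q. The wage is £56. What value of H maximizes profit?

Marginal revenue from the inverse demand is MR = 487 − 4Q.
The marginal product is MP_H = 8.
A monopolist hires until marginal revenue product equals the wage: MR·MP_H = w.
(487 − 32H)·8 = 56, so H = 15.

H* = 15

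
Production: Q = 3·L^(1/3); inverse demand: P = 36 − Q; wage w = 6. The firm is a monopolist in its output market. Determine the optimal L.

Marginal revenue from the inverse demand is MR = 36 − 2Q.
The marginal product is MP_L = L^(-2/3).
A monopolist hires until marginal revenue product equals the wage: MR·MP_L = w.
At L, Q = 3·L^(1/3). Substituting and solving: (36 − 6·L^(1/3))·L^(-2/3) = 6 gives L = 8.

L* = 8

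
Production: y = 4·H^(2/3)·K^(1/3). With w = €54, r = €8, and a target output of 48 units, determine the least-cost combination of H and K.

Cost minimization requires the marginal rate of technical substitution to equal the input-price ratio: MP_H/MP_K = w/r.
Here MP_H/MP_K = (2/3)·(K/H)/(1/3) = 2·(K/H). Setting this equal to 54/8 = 6.75 gives K = 3.375H.
Substituting into y = 48: 4·H^(2/3)·(3.375H)^(1/3) = 48.
Solving, H = 8 and K = 27.

H* = 8, K* = 27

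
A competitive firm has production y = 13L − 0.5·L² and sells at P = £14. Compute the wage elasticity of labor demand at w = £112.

From P·MP_L = w with MP_L = 13 − L, labor demand is L(w) = 13 − w/14.
dL/dw = −1/(14) = -1/14.
At w = 112, L = 5, so ε = (dL/dw)·(w/L) = (-1/14)·(112/5) = -1.6.

ε = -1.6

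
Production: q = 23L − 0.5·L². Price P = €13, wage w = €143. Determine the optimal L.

L* = 12

The marginal product of L is MP_L = 23 − L.
A price-taking firm hires until the value of the marginal product equals the wage: P·MP_L = w, so 13·(23 − L) = 143.
Then 23 − L = 11, giving L = 12.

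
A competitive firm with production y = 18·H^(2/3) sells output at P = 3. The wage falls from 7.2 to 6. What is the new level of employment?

H* = 216

From P·MP_H = w with MP_H = 12·H^(-1/3), the labor demand is H(w) = (36/w)^(3).
At w = 7.2: H = 125. At w = 6: H = 216.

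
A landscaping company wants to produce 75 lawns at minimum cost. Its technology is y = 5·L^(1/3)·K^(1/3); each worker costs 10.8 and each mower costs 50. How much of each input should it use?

L* = 125, K* = 27

Cost minimization requires the marginal rate of technical substitution to equal the input-price ratio: MP_L/MP_K = w/r.
Here MP_L/MP_K = (1/3)·(K/L)/(1/3) = (K/L). Setting this equal to 10.8/50 = 0.216 gives K = 0.216L.
Substituting into y = 75: 5·L^(1/3)·(0.216L)^(1/3) = 75.
Solving, L = 125 and K = 27.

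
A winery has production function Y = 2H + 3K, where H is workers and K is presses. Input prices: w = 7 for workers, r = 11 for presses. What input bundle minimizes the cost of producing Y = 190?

H* = 95, K* = 0

The inputs are perfect substitutes, so the firm uses whichever has the lower cost per unit of output.
Cost per unit of output via H is w/2 = 3.5; via K it is r/3 = 11/3. H is cheaper.
Producing Y = 190 with H alone: H = 95, K = 0.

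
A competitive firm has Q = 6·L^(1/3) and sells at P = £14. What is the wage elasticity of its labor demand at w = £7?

MP_L = (1/3)·6·L^(-2/3), so P·MP_L = w gives 28·L^(-2/3) = w.
Solving, L(w) = (28/w)^(3/2). This is a constant-elasticity form: L ∝ w^(−3/2), so ε = −3/2.

ε = -1.5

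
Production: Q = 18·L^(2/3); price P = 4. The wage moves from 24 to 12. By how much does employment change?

ΔL = 56

From P·MP_L = w with MP_L = 12·L^(-1/3), the labor demand is L(w) = (48/w)^(3).
At w = 24: L = 8. At w = 12: L = 64.
ΔL = 64 − 8 = 56.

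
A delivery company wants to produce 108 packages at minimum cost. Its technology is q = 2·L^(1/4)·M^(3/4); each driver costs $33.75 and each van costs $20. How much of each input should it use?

Cost minimization requires the marginal rate of technical substitution to equal the input-price ratio: MP_L/MP_M = w/r.
Here MP_L/MP_M = (1/4)·(M/L)/(3/4) = (1/3)·(M/L). Setting this equal to 33.75/20 = 1.6875 gives M = 5.0625L.
Substituting into q = 108: 2·L^(1/4)·(5.0625L)^(3/4) = 108.
Solving, L = 16 and M = 81.

L* = 16, M* = 81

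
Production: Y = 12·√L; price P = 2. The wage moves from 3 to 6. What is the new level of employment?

From P·MP_L = w with MP_L = 6·L^(-1/2), the labor demand is L(w) = (12/w)^(2).
At w = 3: L = 16. At w = 6: L = 4.

L* = 4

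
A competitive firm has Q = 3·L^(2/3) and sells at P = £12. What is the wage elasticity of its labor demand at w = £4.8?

ε = -3

MP_L = (2/3)·3·L^(-1/3), so P·MP_L = w gives 24·L^(-1/3) = w.
Solving, L(w) = (24/w)^(3). This is a constant-elasticity form: L ∝ w^(−3), so ε = −3.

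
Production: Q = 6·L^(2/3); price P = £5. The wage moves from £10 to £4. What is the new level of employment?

From P·MP_L = w with MP_L = 4·L^(-1/3), the labor demand is L(w) = (20/w)^(3).
At w = 10: L = 8. At w = 4: L = 125.

L* = 125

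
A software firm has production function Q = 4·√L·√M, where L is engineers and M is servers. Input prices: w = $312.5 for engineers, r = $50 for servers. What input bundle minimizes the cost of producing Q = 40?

Cost minimization requires the marginal rate of technical substitution to equal the input-price ratio: MP_L/MP_M = w/r.
Here MP_L/MP_M = (1/2)·(M/L)/(1/2) = (M/L). Setting this equal to 312.5/50 = 6.25 gives M = 6.25L.
Substituting into Q = 40: 4·L^(1/2)·(6.25L)^(1/2) = 40.
Solving, L = 4 and M = 25.

L* = 4, M* = 25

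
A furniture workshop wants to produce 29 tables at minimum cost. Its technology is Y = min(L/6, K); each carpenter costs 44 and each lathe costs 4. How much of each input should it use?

L* = 174, K* = 29

With a fixed-proportions technology, the cost-minimizing bundle uses no slack in either input: L/6 = K = Y.
So L = 6·29 = 174 and K = 29.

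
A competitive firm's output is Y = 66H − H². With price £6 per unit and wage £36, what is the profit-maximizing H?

The marginal product of H is MP_H = 66 − 2H.
A price-taking firm hires until the value of the marginal product equals the wage: P·MP_H = w, so 6·(66 − 2H) = 36.
Then 66 − 2H = 6, giving H = 30.

H* = 30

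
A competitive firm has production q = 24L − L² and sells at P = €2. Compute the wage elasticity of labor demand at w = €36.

ε = -3

From P·MP_L = w with MP_L = 24 − 2L, labor demand is L(w) = (24 − w/2)/2.
dL/dw = −1/(4) = -0.25.
At w = 36, L = 3, so ε = (dL/dw)·(w/L) = (-0.25)·(36/3) = -3.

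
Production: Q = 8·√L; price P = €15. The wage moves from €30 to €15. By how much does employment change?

From P·MP_L = w with MP_L = 4·L^(-1/2), the labor demand is L(w) = (60/w)^(2).
At w = 30: L = 4. At w = 15: L = 16.
ΔL = 16 − 4 = 12.

ΔL = 12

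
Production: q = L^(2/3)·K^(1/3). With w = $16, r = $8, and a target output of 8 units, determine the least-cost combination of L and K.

Cost minimization requires the marginal rate of technical substitution to equal the input-price ratio: MP_L/MP_K = w/r.
Here MP_L/MP_K = (2/3)·(K/L)/(1/3) = 2·(K/L). Setting this equal to 16/8 = 2 gives K = L.
Substituting into q = 8: L^(2/3)·(L)^(1/3) = 8.
Solving, L = 8 and K = 8.

L* = 8, K* = 8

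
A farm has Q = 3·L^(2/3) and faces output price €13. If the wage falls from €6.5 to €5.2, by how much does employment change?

From P·MP_L = w with MP_L = 2·L^(-1/3), the labor demand is L(w) = (26/w)^(3).
At w = 6.5: L = 64. At w = 5.2: L = 125.
ΔL = 125 − 64 = 61.

ΔL = 61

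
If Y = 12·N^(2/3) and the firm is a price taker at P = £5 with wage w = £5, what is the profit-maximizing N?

N* = 512

MP_N = (2/3)·12·N^(-1/3) = 8·N^(-1/3).
Profit maximization for a price taker requires P·MP_N = w: 5·8·N^(-1/3) = 5.
So N^(-1/3) = 0.125, which gives N = 512.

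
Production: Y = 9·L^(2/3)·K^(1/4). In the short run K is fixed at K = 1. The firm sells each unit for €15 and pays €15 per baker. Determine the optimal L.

L* = 216

With K = 1, MP_L = (2/3)·9·L^(-1/3)·1^(1/4) = 6·L^(-1/3).
Profit maximization for a price taker requires P·MP_L = w: 15·6·L^(-1/3) = 15.
So L^(-1/3) = 1/6, which gives L = 216.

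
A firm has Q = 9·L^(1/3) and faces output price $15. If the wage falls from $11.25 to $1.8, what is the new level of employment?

From P·MP_L = w with MP_L = 3·L^(-2/3), the labor demand is L(w) = (45/w)^(3/2).
At w = 11.25: L = 8. At w = 1.8: L = 125.

L* = 125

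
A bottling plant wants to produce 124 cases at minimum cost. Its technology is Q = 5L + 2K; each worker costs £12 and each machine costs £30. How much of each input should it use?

L* = 24.8, K* = 0

The inputs are perfect substitutes, so the firm uses whichever has the lower cost per unit of output.
Cost per unit of output via L is w/5 = 2.4; via K it is r/2 = 15. L is cheaper.
Producing Q = 124 with L alone: L = 24.8, K = 0.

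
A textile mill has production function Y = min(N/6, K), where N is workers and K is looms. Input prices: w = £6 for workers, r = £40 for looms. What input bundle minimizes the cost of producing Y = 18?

N* = 108, K* = 18

With a fixed-proportions technology, the cost-minimizing bundle uses no slack in either input: N/6 = K = Y.
So N = 6·18 = 108 and K = 18.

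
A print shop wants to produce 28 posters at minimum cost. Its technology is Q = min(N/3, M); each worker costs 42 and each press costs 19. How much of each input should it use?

N* = 84, M* = 28

With a fixed-proportions technology, the cost-minimizing bundle uses no slack in either input: N/3 = M = Q.
So N = 3·28 = 84 and M = 28.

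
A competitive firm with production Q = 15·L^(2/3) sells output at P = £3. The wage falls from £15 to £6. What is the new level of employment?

L* = 125

From P·MP_L = w with MP_L = 10·L^(-1/3), the labor demand is L(w) = (30/w)^(3).
At w = 15: L = 8. At w = 6: L = 125.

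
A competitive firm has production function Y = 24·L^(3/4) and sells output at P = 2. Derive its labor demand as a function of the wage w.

MP_L = (3/4)·24·L^(-1/4) = 18·L^(-1/4).
Setting P·MP_L = w: 36·L^(-1/4) = w.
Solving for L: L^(-1/4) = w/36, so L = (36/w)^(4).

L(w) = 1679616/w^(4)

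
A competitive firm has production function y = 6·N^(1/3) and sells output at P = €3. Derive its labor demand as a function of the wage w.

MP_N = (1/3)·6·N^(-2/3) = 2·N^(-2/3).
Setting P·MP_N = w: 6·N^(-2/3) = w.
Solving for N: N^(-2/3) = w/6, so N = (6/w)^(3/2).

N(w) = (6/w)^(3/2)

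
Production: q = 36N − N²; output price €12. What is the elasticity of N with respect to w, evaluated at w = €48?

ε = -0.125

From P·MP_N = w with MP_N = 36 − 2N, labor demand is N(w) = (36 − w/12)/2.
dN/dw = −1/(24) = -1/24.
At w = 48, N = 16, so ε = (dN/dw)·(w/N) = (-1/24)·(48/16) = -0.125.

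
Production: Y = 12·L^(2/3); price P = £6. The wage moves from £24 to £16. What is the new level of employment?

L* = 27

From P·MP_L = w with MP_L = 8·L^(-1/3), the labor demand is L(w) = (48/w)^(3).
At w = 24: L = 8. At w = 16: L = 27.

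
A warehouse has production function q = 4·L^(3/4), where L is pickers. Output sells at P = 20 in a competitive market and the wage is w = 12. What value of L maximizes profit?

MP_L = (3/4)·4·L^(-1/4) = 3·L^(-1/4).
Profit maximization for a price taker requires P·MP_L = w: 20·3·L^(-1/4) = 12.
So L^(-1/4) = 0.2, which gives L = 625.

L* = 625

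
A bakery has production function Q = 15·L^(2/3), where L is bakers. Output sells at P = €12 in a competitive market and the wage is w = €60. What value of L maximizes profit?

MP_L = (2/3)·15·L^(-1/3) = 10·L^(-1/3).
Profit maximization for a price taker requires P·MP_L = w: 12·10·L^(-1/3) = 60.
So L^(-1/3) = 0.5, which gives L = 8.

L* = 8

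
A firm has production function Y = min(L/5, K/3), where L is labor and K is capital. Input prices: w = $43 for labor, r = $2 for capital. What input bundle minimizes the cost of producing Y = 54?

L* = 270, K* = 162

With a fixed-proportions technology, the cost-minimizing bundle uses no slack in either input: L/5 = K/3 = Y.
So L = 5·54 = 270 and K = 3·54 = 162.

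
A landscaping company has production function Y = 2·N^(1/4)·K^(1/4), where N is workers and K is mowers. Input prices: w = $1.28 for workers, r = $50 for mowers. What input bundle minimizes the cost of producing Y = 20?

N* = 625, K* = 16

Cost minimization requires the marginal rate of technical substitution to equal the input-price ratio: MP_N/MP_K = w/r.
Here MP_N/MP_K = (1/4)·(K/N)/(1/4) = (K/N). Setting this equal to 1.28/50 = 0.0256 gives K = 0.0256N.
Substituting into Y = 20: 2·N^(1/4)·(0.0256N)^(1/4) = 20.
Solving, N = 625 and K = 16.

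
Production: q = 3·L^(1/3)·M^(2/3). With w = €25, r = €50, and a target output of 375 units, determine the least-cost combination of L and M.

Cost minimization requires the marginal rate of technical substitution to equal the input-price ratio: MP_L/MP_M = w/r.
Here MP_L/MP_M = (1/3)·(M/L)/(2/3) = 0.5·(M/L). Setting this equal to 25/50 = 0.5 gives M = L.
Substituting into q = 375: 3·L^(1/3)·(L)^(2/3) = 375.
Solving, L = 125 and M = 125.

L* = 125, M* = 125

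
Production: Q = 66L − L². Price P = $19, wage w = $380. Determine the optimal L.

L* = 23

The marginal product of L is MP_L = 66 − 2L.
A price-taking firm hires until the value of the marginal product equals the wage: P·MP_L = w, so 19·(66 − 2L) = 380.
Then 66 − 2L = 20, giving L = 23.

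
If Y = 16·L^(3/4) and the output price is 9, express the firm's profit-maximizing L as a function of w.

L(w) = (108/w)^(4)

MP_L = (3/4)·16·L^(-1/4) = 12·L^(-1/4).
Setting P·MP_L = w: 108·L^(-1/4) = w.
Solving for L: L^(-1/4) = w/108, so L = (108/w)^(4).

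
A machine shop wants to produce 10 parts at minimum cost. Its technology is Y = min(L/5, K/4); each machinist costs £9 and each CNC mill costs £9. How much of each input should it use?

With a fixed-proportions technology, the cost-minimizing bundle uses no slack in either input: L/5 = K/4 = Y.
So L = 5·10 = 50 and K = 4·10 = 40.

L* = 50, K* = 40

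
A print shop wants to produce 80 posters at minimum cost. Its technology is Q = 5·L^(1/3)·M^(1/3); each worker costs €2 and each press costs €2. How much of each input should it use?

Cost minimization requires the marginal rate of technical substitution to equal the input-price ratio: MP_L/MP_M = w/r.
Here MP_L/MP_M = (1/3)·(M/L)/(1/3) = (M/L). Setting this equal to 2/2 = 1 gives M = L.
Substituting into Q = 80: 5·L^(1/3)·(L)^(1/3) = 80.
Solving, L = 64 and M = 64.

L* = 64, M* = 64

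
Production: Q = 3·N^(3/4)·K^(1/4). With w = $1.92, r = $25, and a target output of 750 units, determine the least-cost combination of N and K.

N* = 625, K* = 16

Cost minimization requires the marginal rate of technical substitution to equal the input-price ratio: MP_N/MP_K = w/r.
Here MP_N/MP_K = (3/4)·(K/N)/(1/4) = 3·(K/N). Setting this equal to 1.92/25 = 0.0768 gives K = 0.0256N.
Substituting into Q = 750: 3·N^(3/4)·(0.0256N)^(1/4) = 750.
Solving, N = 625 and K = 16.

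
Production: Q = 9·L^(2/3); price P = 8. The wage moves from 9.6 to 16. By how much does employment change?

ΔL = -98

From P·MP_L = w with MP_L = 6·L^(-1/3), the labor demand is L(w) = (48/w)^(3).
At w = 9.6: L = 125. At w = 16: L = 27.
ΔL = 27 − 125 = -98.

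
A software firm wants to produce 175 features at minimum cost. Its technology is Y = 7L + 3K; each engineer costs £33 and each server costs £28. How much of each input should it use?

L* = 25, K* = 0

The inputs are perfect substitutes, so the firm uses whichever has the lower cost per unit of output.
Cost per unit of output via L is w/7 = 33/7; via K it is r/3 = 28/3. L is cheaper.
Producing Y = 175 with L alone: L = 25, K = 0.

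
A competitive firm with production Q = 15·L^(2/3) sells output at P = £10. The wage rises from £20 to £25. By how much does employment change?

ΔL = -61

From P·MP_L = w with MP_L = 10·L^(-1/3), the labor demand is L(w) = (100/w)^(3).
At w = 20: L = 125. At w = 25: L = 64.
ΔL = 64 − 125 = -61.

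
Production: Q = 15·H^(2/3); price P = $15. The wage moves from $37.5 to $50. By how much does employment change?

From P·MP_H = w with MP_H = 10·H^(-1/3), the labor demand is H(w) = (150/w)^(3).
At w = 37.5: H = 64. At w = 50: H = 27.
ΔH = 27 − 64 = -37.

ΔH = -37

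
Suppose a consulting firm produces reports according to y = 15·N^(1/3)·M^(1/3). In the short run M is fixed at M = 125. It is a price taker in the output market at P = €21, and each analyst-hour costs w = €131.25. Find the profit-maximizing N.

With M = 125, MP_N = (1/3)·15·N^(-2/3)·125^(1/3) = 25·N^(-2/3).
Profit maximization for a price taker requires P·MP_N = w: 21·25·N^(-2/3) = 131.25.
So N^(-2/3) = 0.25, which gives N = 8.

N* = 8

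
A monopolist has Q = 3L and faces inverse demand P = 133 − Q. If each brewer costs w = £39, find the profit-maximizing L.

Marginal revenue from the inverse demand is MR = 133 − 2Q.
The marginal product is MP_L = 3.
A monopolist hires until marginal revenue product equals the wage: MR·MP_L = w.
(133 − 6L)·3 = 39, so L = 20.

L* = 20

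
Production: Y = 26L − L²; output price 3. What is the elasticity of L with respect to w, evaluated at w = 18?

ε = -0.3

From P·MP_L = w with MP_L = 26 − 2L, labor demand is L(w) = (26 − w/3)/2.
dL/dw = −1/(6) = -1/6.
At w = 18, L = 10, so ε = (dL/dw)·(w/L) = (-1/6)·(18/10) = -0.3.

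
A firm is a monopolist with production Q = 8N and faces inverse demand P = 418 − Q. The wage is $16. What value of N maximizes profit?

N* = 26

Marginal revenue from the inverse demand is MR = 418 − 2Q.
The marginal product is MP_N = 8.
A monopolist hires until marginal revenue product equals the wage: MR·MP_N = w.
(418 − 16N)·8 = 16, so N = 26.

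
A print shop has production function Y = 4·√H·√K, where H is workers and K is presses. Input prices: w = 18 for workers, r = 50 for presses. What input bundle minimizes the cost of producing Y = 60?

Cost minimization requires the marginal rate of technical substitution to equal the input-price ratio: MP_H/MP_K = w/r.
Here MP_H/MP_K = (1/2)·(K/H)/(1/2) = (K/H). Setting this equal to 18/50 = 0.36 gives K = 0.36H.
Substituting into Y = 60: 4·H^(1/2)·(0.36H)^(1/2) = 60.
Solving, H = 25 and K = 9.

H* = 25, K* = 9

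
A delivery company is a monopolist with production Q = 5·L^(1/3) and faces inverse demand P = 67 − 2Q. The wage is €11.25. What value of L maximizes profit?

L* = 8

Marginal revenue from the inverse demand is MR = 67 − 4Q.
The marginal product is MP_L = (5/3)·L^(-2/3).
A monopolist hires until marginal revenue product equals the wage: MR·MP_L = w.
At L, Q = 5·L^(1/3). Substituting and solving: (67 − 20·L^(1/3))·(5/3)·L^(-2/3) = 11.25 gives L = 8.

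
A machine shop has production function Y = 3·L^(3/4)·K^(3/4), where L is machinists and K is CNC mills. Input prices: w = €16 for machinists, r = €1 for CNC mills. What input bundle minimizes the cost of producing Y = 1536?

Cost minimization requires the marginal rate of technical substitution to equal the input-price ratio: MP_L/MP_K = w/r.
Here MP_L/MP_K = (3/4)·(K/L)/(3/4) = (K/L). Setting this equal to 16/1 = 16 gives K = 16L.
Substituting into Y = 1536: 3·L^(3/4)·(16L)^(3/4) = 1536.
Solving, L = 16 and K = 256.

L* = 16, K* = 256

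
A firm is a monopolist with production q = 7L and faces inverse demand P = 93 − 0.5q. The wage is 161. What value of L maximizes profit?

L* = 10

Marginal revenue from the inverse demand is MR = 93 − q.
The marginal product is MP_L = 7.
A monopolist hires until marginal revenue product equals the wage: MR·MP_L = w.
(93 − 7L)·7 = 161, so L = 10.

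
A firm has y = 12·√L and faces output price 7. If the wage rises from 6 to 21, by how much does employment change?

ΔL = -45

From P·MP_L = w with MP_L = 6·L^(-1/2), the labor demand is L(w) = (42/w)^(2).
At w = 6: L = 49. At w = 21: L = 4.
ΔL = 4 − 49 = -45.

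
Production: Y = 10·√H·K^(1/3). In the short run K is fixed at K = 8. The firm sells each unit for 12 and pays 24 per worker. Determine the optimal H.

H* = 25

With K = 8, MP_H = (1/2)·10·H^(-1/2)·8^(1/3) = 10·H^(-1/2).
Profit maximization for a price taker requires P·MP_H = w: 12·10·H^(-1/2) = 24.
So H^(-1/2) = 0.2, which gives H = 25.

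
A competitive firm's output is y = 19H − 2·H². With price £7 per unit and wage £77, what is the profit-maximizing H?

The marginal product of H is MP_H = 19 − 4H.
A price-taking firm hires until the value of the marginal product equals the wage: P·MP_H = w, so 7·(19 − 4H) = 77.
Then 19 − 4H = 11, giving H = 2.

H* = 2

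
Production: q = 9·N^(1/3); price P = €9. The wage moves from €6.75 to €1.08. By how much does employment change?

From P·MP_N = w with MP_N = 3·N^(-2/3), the labor demand is N(w) = (27/w)^(3/2).
At w = 6.75: N = 8. At w = 1.08: N = 125.
ΔN = 125 − 8 = 117.

ΔN = 117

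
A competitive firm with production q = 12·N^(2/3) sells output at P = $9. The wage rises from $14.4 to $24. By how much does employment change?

ΔN = -98

From P·MP_N = w with MP_N = 8·N^(-1/3), the labor demand is N(w) = (72/w)^(3).
At w = 14.4: N = 125. At w = 24: N = 27.
ΔN = 27 − 125 = -98.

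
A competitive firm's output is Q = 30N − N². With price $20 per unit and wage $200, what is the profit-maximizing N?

N* = 10

The marginal product of N is MP_N = 30 − 2N.
A price-taking firm hires until the value of the marginal product equals the wage: P·MP_N = w, so 20·(30 − 2N) = 200.
Then 30 − 2N = 10, giving N = 10.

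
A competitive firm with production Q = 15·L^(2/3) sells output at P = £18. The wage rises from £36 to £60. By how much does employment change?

ΔL = -98

From P·MP_L = w with MP_L = 10·L^(-1/3), the labor demand is L(w) = (180/w)^(3).
At w = 36: L = 125. At w = 60: L = 27.
ΔL = 27 − 125 = -98.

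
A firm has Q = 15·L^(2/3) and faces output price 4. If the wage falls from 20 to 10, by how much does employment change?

From P·MP_L = w with MP_L = 10·L^(-1/3), the labor demand is L(w) = (40/w)^(3).
At w = 20: L = 8. At w = 10: L = 64.
ΔL = 64 − 8 = 56.

ΔL = 56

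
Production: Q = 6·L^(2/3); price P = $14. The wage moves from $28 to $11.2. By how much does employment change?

ΔL = 117

From P·MP_L = w with MP_L = 4·L^(-1/3), the labor demand is L(w) = (56/w)^(3).
At w = 28: L = 8. At w = 11.2: L = 125.
ΔL = 125 − 8 = 117.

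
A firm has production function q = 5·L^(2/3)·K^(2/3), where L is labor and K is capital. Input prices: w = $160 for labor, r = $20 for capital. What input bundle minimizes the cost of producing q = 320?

L* = 8, K* = 64

Cost minimization requires the marginal rate of technical substitution to equal the input-price ratio: MP_L/MP_K = w/r.
Here MP_L/MP_K = (2/3)·(K/L)/(2/3) = (K/L). Setting this equal to 160/20 = 8 gives K = 8L.
Substituting into q = 320: 5·L^(2/3)·(8L)^(2/3) = 320.
Solving, L = 8 and K = 64.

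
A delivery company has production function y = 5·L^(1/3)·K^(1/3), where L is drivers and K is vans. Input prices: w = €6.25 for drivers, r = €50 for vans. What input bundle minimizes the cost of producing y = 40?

L* = 64, K* = 8

Cost minimization requires the marginal rate of technical substitution to equal the input-price ratio: MP_L/MP_K = w/r.
Here MP_L/MP_K = (1/3)·(K/L)/(1/3) = (K/L). Setting this equal to 6.25/50 = 0.125 gives K = 0.125L.
Substituting into y = 40: 5·L^(1/3)·(0.125L)^(1/3) = 40.
Solving, L = 64 and K = 8.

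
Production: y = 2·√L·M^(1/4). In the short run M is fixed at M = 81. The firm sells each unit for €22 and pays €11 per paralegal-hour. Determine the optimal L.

L* = 36

With M = 81, MP_L = (1/2)·2·L^(-1/2)·81^(1/4) = 3·L^(-1/2).
Profit maximization for a price taker requires P·MP_L = w: 22·3·L^(-1/2) = 11.
So L^(-1/2) = 1/6, which gives L = 36.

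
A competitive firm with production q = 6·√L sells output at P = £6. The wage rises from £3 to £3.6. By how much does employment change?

From P·MP_L = w with MP_L = 3·L^(-1/2), the labor demand is L(w) = (18/w)^(2).
At w = 3: L = 36. At w = 3.6: L = 25.
ΔL = 25 − 36 = -11.

ΔL = -11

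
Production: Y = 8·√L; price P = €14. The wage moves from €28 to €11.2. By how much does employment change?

From P·MP_L = w with MP_L = 4·L^(-1/2), the labor demand is L(w) = (56/w)^(2).
At w = 28: L = 4. At w = 11.2: L = 25.
ΔL = 25 − 4 = 21.

ΔL = 21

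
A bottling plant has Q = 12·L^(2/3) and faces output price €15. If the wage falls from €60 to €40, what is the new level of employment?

L* = 27

From P·MP_L = w with MP_L = 8·L^(-1/3), the labor demand is L(w) = (120/w)^(3).
At w = 60: L = 8. At w = 40: L = 27.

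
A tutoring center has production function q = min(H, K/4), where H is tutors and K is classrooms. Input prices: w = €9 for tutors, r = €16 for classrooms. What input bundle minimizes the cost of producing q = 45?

H* = 45, K* = 180

With a fixed-proportions technology, the cost-minimizing bundle uses no slack in either input: H = K/4 = q.
So H = 45 and K = 4·45 = 180.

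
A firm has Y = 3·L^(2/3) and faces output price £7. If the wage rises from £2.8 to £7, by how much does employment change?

ΔL = -117

From P·MP_L = w with MP_L = 2·L^(-1/3), the labor demand is L(w) = (14/w)^(3).
At w = 2.8: L = 125. At w = 7: L = 8.
ΔL = 8 − 125 = -117.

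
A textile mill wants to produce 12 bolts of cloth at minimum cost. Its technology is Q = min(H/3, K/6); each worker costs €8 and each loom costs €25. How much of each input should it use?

H* = 36, K* = 72

With a fixed-proportions technology, the cost-minimizing bundle uses no slack in either input: H/3 = K/6 = Q.
So H = 3·12 = 36 and K = 6·12 = 72.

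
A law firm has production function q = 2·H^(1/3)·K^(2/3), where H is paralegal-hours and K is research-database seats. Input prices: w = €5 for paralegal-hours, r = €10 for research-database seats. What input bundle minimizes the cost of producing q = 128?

H* = 64, K* = 64

Cost minimization requires the marginal rate of technical substitution to equal the input-price ratio: MP_H/MP_K = w/r.
Here MP_H/MP_K = (1/3)·(K/H)/(2/3) = 0.5·(K/H). Setting this equal to 5/10 = 0.5 gives K = H.
Substituting into q = 128: 2·H^(1/3)·(H)^(2/3) = 128.
Solving, H = 64 and K = 64.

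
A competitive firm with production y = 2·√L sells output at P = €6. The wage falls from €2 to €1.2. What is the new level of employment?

From P·MP_L = w with MP_L = L^(-1/2), the labor demand is L(w) = (6/w)^(2).
At w = 2: L = 9. At w = 1.2: L = 25.

L* = 25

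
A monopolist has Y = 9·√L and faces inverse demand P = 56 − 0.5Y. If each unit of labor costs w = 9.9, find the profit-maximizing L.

L* = 25

Marginal revenue from the inverse demand is MR = 56 − Y.
The marginal product is MP_L = 4.5·L^(-1/2).
A monopolist hires until marginal revenue product equals the wage: MR·MP_L = w.
At L, Y = 9·√L. Substituting and solving: (56 − 9·√L)·4.5·L^(-1/2) = 9.9 gives L = 25.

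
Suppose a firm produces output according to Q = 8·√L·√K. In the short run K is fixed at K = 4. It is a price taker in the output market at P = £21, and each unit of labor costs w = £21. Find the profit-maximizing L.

With K = 4, MP_L = (1/2)·8·L^(-1/2)·4^(1/2) = 8·L^(-1/2).
Profit maximization for a price taker requires P·MP_L = w: 21·8·L^(-1/2) = 21.
So L^(-1/2) = 0.125, which gives L = 64.

L* = 64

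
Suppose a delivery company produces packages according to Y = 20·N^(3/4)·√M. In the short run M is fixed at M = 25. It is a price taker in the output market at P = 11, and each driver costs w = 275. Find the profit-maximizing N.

With M = 25, MP_N = (3/4)·20·N^(-1/4)·25^(1/2) = 75·N^(-1/4).
Profit maximization for a price taker requires P·MP_N = w: 11·75·N^(-1/4) = 275.
So N^(-1/4) = 1/3, which gives N = 81.

N* = 81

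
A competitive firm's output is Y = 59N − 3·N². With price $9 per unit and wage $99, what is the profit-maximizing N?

N* = 8

The marginal product of N is MP_N = 59 − 6N.
A price-taking firm hires until the value of the marginal product equals the wage: P·MP_N = w, so 9·(59 − 6N) = 99.
Then 59 − 6N = 11, giving N = 8.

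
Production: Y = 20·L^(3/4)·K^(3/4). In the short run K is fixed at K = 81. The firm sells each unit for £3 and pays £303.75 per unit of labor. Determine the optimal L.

With K = 81, MP_L = (3/4)·20·L^(-1/4)·81^(3/4) = 405·L^(-1/4).
Profit maximization for a price taker requires P·MP_L = w: 3·405·L^(-1/4) = 303.75.
So L^(-1/4) = 0.25, which gives L = 256.

L* = 256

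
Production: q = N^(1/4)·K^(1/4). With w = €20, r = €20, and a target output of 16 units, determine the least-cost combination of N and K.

N* = 256, K* = 256

Cost minimization requires the marginal rate of technical substitution to equal the input-price ratio: MP_N/MP_K = w/r.
Here MP_N/MP_K = (1/4)·(K/N)/(1/4) = (K/N). Setting this equal to 20/20 = 1 gives K = N.
Substituting into q = 16: N^(1/4)·(N)^(1/4) = 16.
Solving, N = 256 and K = 256.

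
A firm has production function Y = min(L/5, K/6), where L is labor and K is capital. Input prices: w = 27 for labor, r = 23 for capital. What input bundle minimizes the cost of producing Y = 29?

With a fixed-proportions technology, the cost-minimizing bundle uses no slack in either input: L/5 = K/6 = Y.
So L = 5·29 = 145 and K = 6·29 = 174.

L* = 145, K* = 174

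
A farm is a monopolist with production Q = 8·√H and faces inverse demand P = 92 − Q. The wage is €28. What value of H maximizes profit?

Marginal revenue from the inverse demand is MR = 92 − 2Q.
The marginal product is MP_H = 4·H^(-1/2).
A monopolist hires until marginal revenue product equals the wage: MR·MP_H = w.
At H, Q = 8·√H. Substituting and solving: (92 − 16·√H)·4·H^(-1/2) = 28 gives H = 16.

H* = 16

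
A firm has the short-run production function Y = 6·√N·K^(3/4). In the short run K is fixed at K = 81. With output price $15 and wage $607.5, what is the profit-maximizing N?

With K = 81, MP_N = (1/2)·6·N^(-1/2)·81^(3/4) = 81·N^(-1/2).
Profit maximization for a price taker requires P·MP_N = w: 15·81·N^(-1/2) = 607.5.
So N^(-1/2) = 0.5, which gives N = 4.

N* = 4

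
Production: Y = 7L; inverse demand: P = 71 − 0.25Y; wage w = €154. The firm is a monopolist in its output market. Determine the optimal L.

L* = 14

Marginal revenue from the inverse demand is MR = 71 − 0.5Y.
The marginal product is MP_L = 7.
A monopolist hires until marginal revenue product equals the wage: MR·MP_L = w.
(71 − 3.5L)·7 = 154, so L = 14.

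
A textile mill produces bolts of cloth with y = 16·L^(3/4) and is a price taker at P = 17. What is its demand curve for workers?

L(w) = (204/w)^(4)

MP_L = (3/4)·16·L^(-1/4) = 12·L^(-1/4).
Setting P·MP_L = w: 204·L^(-1/4) = w.
Solving for L: L^(-1/4) = w/204, so L = (204/w)^(4).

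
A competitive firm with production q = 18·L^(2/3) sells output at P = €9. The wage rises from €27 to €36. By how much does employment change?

ΔL = -37

From P·MP_L = w with MP_L = 12·L^(-1/3), the labor demand is L(w) = (108/w)^(3).
At w = 27: L = 64. At w = 36: L = 27.
ΔL = 27 − 64 = -37.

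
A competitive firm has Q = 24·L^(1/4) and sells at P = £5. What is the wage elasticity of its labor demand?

MP_L = (1/4)·24·L^(-3/4), so P·MP_L = w gives 30·L^(-3/4) = w.
Solving, L(w) = (30/w)^(4/3). This is a constant-elasticity form: L ∝ w^(−4/3), so ε = −4/3.

ε = -4/3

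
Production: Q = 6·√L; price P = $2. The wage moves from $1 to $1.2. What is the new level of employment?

From P·MP_L = w with MP_L = 3·L^(-1/2), the labor demand is L(w) = (6/w)^(2).
At w = 1: L = 36. At w = 1.2: L = 25.

L* = 25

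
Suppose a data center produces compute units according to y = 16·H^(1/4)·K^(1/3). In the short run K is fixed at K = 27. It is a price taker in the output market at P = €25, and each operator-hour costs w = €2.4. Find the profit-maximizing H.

H* = 625

With K = 27, MP_H = (1/4)·16·H^(-3/4)·27^(1/3) = 12·H^(-3/4).
Profit maximization for a price taker requires P·MP_H = w: 25·12·H^(-3/4) = 2.4.
So H^(-3/4) = 0.008, which gives H = 625.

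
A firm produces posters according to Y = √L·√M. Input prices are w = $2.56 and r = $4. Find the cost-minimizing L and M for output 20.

L* = 25, M* = 16

Cost minimization requires the marginal rate of technical substitution to equal the input-price ratio: MP_L/MP_M = w/r.
Here MP_L/MP_M = (1/2)·(M/L)/(1/2) = (M/L). Setting this equal to 2.56/4 = 0.64 gives M = 0.64L.
Substituting into Y = 20: L^(1/2)·(0.64L)^(1/2) = 20.
Solving, L = 25 and M = 16.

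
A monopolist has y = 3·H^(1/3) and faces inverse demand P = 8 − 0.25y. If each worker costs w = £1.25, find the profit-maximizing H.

Marginal revenue from the inverse demand is MR = 8 − 0.5y.
The marginal product is MP_H = H^(-2/3).
A monopolist hires until marginal revenue product equals the wage: MR·MP_H = w.
At H, y = 3·H^(1/3). Substituting and solving: (8 − 1.5·H^(1/3))·H^(-2/3) = 1.25 gives H = 8.

H* = 8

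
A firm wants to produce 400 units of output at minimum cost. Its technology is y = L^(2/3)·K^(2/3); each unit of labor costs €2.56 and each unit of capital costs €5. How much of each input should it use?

L* = 125, K* = 64

Cost minimization requires the marginal rate of technical substitution to equal the input-price ratio: MP_L/MP_K = w/r.
Here MP_L/MP_K = (2/3)·(K/L)/(2/3) = (K/L). Setting this equal to 2.56/5 = 0.512 gives K = 0.512L.
Substituting into y = 400: L^(2/3)·(0.512L)^(2/3) = 400.
Solving, L = 125 and K = 64.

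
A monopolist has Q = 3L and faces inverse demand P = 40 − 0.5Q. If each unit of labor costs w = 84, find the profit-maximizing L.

Marginal revenue from the inverse demand is MR = 40 − Q.
The marginal product is MP_L = 3.
A monopolist hires until marginal revenue product equals the wage: MR·MP_L = w.
(40 − 3L)·3 = 84, so L = 4.

L* = 4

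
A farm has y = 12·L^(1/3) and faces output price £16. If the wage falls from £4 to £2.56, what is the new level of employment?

From P·MP_L = w with MP_L = 4·L^(-2/3), the labor demand is L(w) = (64/w)^(3/2).
At w = 4: L = 64. At w = 2.56: L = 125.

L* = 125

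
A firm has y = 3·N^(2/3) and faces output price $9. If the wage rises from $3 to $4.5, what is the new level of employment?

From P·MP_N = w with MP_N = 2·N^(-1/3), the labor demand is N(w) = (18/w)^(3).
At w = 3: N = 216. At w = 4.5: N = 64.

N* = 64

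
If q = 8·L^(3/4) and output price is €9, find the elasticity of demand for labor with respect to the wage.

ε = -4

MP_L = (3/4)·8·L^(-1/4), so P·MP_L = w gives 54·L^(-1/4) = w.
Solving, L(w) = (54/w)^(4). This is a constant-elasticity form: L ∝ w^(−4), so ε = −4.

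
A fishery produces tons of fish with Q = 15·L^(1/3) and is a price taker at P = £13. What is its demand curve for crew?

L(w) = (65/w)^(3/2)

MP_L = (1/3)·15·L^(-2/3) = 5·L^(-2/3).
Setting P·MP_L = w: 65·L^(-2/3) = w.
Solving for L: L^(-2/3) = w/65, so L = (65/w)^(3/2).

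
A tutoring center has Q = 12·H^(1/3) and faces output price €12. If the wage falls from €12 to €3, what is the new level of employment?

H* = 64

From P·MP_H = w with MP_H = 4·H^(-2/3), the labor demand is H(w) = (48/w)^(3/2).
At w = 12: H = 8. At w = 3: H = 64.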